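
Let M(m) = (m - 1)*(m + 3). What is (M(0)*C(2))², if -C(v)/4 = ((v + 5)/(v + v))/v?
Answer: 441/4 ≈ 110.25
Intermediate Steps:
M(m) = (-1 + m)*(3 + m)
C(v) = -2*(5 + v)/v² (C(v) = -4*(v + 5)/(v + v)/v = -4*(5 + v)/((2*v))/v = -4*(5 + v)*(1/(2*v))/v = -4*(5 + v)/(2*v)/v = -2*(5 + v)/v²)
(M(0)*C(2))² = ((-3 + 0² + 2*0)*(2*(-5 - 1*2)/2²))² = ((-3 + 0 + 0)*(2*(¼)*(-5 - 2)))² = (-6*(-7)/4)² = (-3*(-7/2))² = (21/2)² = 441/4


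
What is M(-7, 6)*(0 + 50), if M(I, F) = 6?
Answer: 300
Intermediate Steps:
M(-7, 6)*(0 + 50) = 6*(0 + 50) = 6*50 = 300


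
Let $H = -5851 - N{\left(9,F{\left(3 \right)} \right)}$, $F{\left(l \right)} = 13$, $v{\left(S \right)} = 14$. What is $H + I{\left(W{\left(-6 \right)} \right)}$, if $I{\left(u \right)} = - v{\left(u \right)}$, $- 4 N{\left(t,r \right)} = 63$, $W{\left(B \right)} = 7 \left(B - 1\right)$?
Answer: $- \frac{23397}{4} \approx -5849.3$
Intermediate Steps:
$W{\left(B \right)} = -7 + 7 B$ ($W{\left(B \right)} = 7 \left(-1 + B\right) = -7 + 7 B$)
$N{\left(t,r \right)} = - \frac{63}{4}$ ($N{\left(t,r \right)} = \left(- \frac{1}{4}\right) 63 = - \frac{63}{4}$)
$H = - \frac{23341}{4}$ ($H = -5851 - - \frac{63}{4} = -5851 + \frac{63}{4} = - \frac{23341}{4} \approx -5835.3$)
$I{\left(u \right)} = -14$ ($I{\left(u \right)} = \left(-1\right) 14 = -14$)
$H + I{\left(W{\left(-6 \right)} \right)} = - \frac{23341}{4} - 14 = - \frac{23397}{4}$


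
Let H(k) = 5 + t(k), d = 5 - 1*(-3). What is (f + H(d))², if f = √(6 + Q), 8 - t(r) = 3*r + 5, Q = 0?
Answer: (16 - √6)² ≈ 183.62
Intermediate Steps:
t(r) = 3 - 3*r (t(r) = 8 - (3*r + 5) = 8 - (5 + 3*r) = 8 + (-5 - 3*r) = 3 - 3*r)
d = 8 (d = 5 + 3 = 8)
H(k) = 8 - 3*k (H(k) = 5 + (3 - 3*k) = 8 - 3*k)
f = √6 (f = √(6 + 0) = √6 ≈ 2.4495)
(f + H(d))² = (√6 + (8 - 3*8))² = (√6 + (8 - 24))² = (√6 - 16)² = (-16 + √6)²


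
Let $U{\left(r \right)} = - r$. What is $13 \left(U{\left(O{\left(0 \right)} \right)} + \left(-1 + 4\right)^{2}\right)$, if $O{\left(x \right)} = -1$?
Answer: $130$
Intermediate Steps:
$13 \left(U{\left(O{\left(0 \right)} \right)} + \left(-1 + 4\right)^{2}\right) = 13 \left(\left(-1\right) \left(-1\right) + \left(-1 + 4\right)^{2}\right) = 13 \left(1 + 3^{2}\right) = 13 \left(1 + 9\right) = 13 \cdot 10 = 130$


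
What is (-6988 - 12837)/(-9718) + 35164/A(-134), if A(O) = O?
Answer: -169533601/651106 ≈ -260.38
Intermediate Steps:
(-6988 - 12837)/(-9718) + 35164/A(-134) = (-6988 - 12837)/(-9718) + 35164/(-134) = -19825*(-1/9718) + 35164*(-1/134) = 19825/9718 - 17582/67 = -169533601/651106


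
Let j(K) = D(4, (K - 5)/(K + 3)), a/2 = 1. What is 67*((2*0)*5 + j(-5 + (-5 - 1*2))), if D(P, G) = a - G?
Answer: 67/9 ≈ 7.4444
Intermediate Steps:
a = 2 (a = 2*1 = 2)
D(P, G) = 2 - G
j(K) = 2 - (-5 + K)/(3 + K) (j(K) = 2 - (K - 5)/(K + 3) = 2 - (-5 + K)/(3 + K))
67*((2*0)*5 + j(-5 + (-5 - 1*2))) = 67*((2*0)*5 + (11 + (-5 + (-5 - 1*2)))/(3 + (-5 + (-5 - 1*2)))) = 67*(0*5 + (11 + (-5 + (-5 - 2)))/(3 + (-5 + (-5 - 2)))) = 67*(0 + (11 + (-5 - 7))/(3 + (-5 - 7))) = 67*(0 + (11 - 12)/(3 - 12)) = 67*(0 - 1/(-9)) = 67*(0 - 1/9*(-1)) = 67*(0 + 1/9) = 67*(1/9) = 67/9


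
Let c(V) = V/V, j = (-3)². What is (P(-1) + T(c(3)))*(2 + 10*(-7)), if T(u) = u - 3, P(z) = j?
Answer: -476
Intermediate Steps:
j = 9
P(z) = 9
c(V) = 1
T(u) = -3 + u
(P(-1) + T(c(3)))*(2 + 10*(-7)) = (9 + (-3 + 1))*(2 + 10*(-7)) = (9 - 2)*(2 - 70) = 7*(-68) = -476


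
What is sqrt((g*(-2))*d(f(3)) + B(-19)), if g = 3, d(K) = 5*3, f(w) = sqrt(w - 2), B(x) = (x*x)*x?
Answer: I*sqrt(6949) ≈ 83.361*I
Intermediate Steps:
B(x) = x**3 (B(x) = x**2*x = x**3)
f(w) = sqrt(-2 + w)
d(K) = 15
sqrt((g*(-2))*d(f(3)) + B(-19)) = sqrt((3*(-2))*15 + (-19)**3) = sqrt(-6*15 - 6859) = sqrt(-90 - 6859) = sqrt(-6949) = I*sqrt(6949)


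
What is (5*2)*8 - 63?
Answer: 17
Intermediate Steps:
(5*2)*8 - 63 = 10*8 - 63 = 80 - 63 = 17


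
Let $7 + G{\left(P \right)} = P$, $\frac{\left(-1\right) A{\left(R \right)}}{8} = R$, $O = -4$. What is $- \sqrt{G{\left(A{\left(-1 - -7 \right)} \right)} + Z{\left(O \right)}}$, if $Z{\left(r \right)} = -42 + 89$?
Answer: $- 2 i \sqrt{2} \approx - 2.8284 i$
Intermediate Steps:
$A{\left(R \right)} = - 8 R$
$G{\left(P \right)} = -7 + P$
$Z{\left(r \right)} = 47$
$- \sqrt{G{\left(A{\left(-1 - -7 \right)} \right)} + Z{\left(O \right)}} = - \sqrt{\left(-7 - 8 \left(-1 - -7\right)\right) + 47} = - \sqrt{\left(-7 - 8 \left(-1 + 7\right)\right) + 47} = - \sqrt{\left(-7 - 48\right) + 47} = - \sqrt{-55 + 47} = - \sqrt{-8} = - 2 i \sqrt{2}$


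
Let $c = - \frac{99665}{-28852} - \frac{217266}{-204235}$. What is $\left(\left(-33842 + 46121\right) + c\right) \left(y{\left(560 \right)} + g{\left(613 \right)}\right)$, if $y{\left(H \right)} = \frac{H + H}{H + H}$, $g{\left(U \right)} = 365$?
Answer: $\frac{13245853733971521}{2946294110} \approx 4.4958 \cdot 10^{6}$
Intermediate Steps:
$y{\left(H \right)} = 1$ ($y{\left(H \right)} = \frac{2 H}{2 H} = 2 H \frac{1}{2 H} = 1$)
$c = \frac{26623639907}{5892588220}$ ($c = \left(-99665\right) \left(- \frac{1}{28852}\right) - - \frac{217266}{204235} = \frac{99665}{28852} + \frac{217266}{204235} = \frac{26623639907}{5892588220} \approx 4.5182$)
$\left(\left(-33842 + 46121\right) + c\right) \left(y{\left(560 \right)} + g{\left(613 \right)}\right) = \left(\left(-33842 + 46121\right) + \frac{26623639907}{5892588220}\right) \left(1 + 365\right) = \left(12279 + \frac{26623639907}{5892588220}\right) 366 = \frac{72381714393287}{5892588220} \cdot 366 = \frac{13245853733971521}{2946294110}$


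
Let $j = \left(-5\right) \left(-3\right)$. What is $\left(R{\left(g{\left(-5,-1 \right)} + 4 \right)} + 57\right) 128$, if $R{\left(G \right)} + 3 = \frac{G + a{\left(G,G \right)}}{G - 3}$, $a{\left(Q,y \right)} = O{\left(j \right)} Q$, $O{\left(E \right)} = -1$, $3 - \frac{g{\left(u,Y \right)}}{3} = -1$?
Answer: $6912$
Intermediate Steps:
$g{\left(u,Y \right)} = 12$ ($g{\left(u,Y \right)} = 9 - -3 = 9 + 3 = 12$)
$j = 15$
$a{\left(Q,y \right)} = - Q$
$R{\left(G \right)} = -3$ ($R{\left(G \right)} = -3 + \frac{G - G}{G - 3} = -3 + \frac{0}{-3 + G} = -3 + 0 = -3$)
$\left(R{\left(g{\left(-5,-1 \right)} + 4 \right)} + 57\right) 128 = \left(-3 + 57\right) 128 = 54 \cdot 128 = 6912$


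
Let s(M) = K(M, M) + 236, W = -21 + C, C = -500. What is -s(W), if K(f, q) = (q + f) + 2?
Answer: 804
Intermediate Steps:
K(f, q) = 2 + f + q (K(f, q) = (f + q) + 2 = 2 + f + q)
W = -521 (W = -21 - 500 = -521)
s(M) = 238 + 2*M (s(M) = (2 + M + M) + 236 = (2 + 2*M) + 236 = 238 + 2*M)
-s(W) = -(238 + 2*(-521)) = -(238 - 1042) = -1*(-804) = 804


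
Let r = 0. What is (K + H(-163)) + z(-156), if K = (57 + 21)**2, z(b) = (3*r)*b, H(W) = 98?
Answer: 6182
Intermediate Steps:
z(b) = 0 (z(b) = (3*0)*b = 0*b = 0)
K = 6084 (K = 78**2 = 6084)
(K + H(-163)) + z(-156) = (6084 + 98) + 0 = 6182 + 0 = 6182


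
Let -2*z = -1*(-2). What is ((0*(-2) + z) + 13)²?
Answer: 144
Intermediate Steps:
z = -1 (z = -(-1)*(-2)/2 = -½*2 = -1)
((0*(-2) + z) + 13)² = ((0*(-2) - 1) + 13)² = ((0 - 1) + 13)² = (-1 + 13)² = 12² = 144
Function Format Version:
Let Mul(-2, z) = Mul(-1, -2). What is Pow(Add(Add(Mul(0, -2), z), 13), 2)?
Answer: 144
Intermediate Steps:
z = -1 (z = Mul(Rational(-1, 2), Mul(-1, -2)) = Mul(Rational(-1, 2), 2) = -1)
Pow(Add(Add(Mul(0, -2), z), 13), 2) = Pow(Add(Add(Mul(0, -2), -1), 13), 2) = Pow(Add(Add(0, -1), 13), 2) = Pow(Add(-1, 13), 2) = Pow(12, 2) = 144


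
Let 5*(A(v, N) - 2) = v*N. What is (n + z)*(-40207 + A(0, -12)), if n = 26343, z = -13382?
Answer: -521097005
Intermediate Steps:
A(v, N) = 2 + N*v/5 (A(v, N) = 2 + (v*N)/5 = 2 + (N*v)/5 = 2 + N*v/5)
(n + z)*(-40207 + A(0, -12)) = (26343 - 13382)*(-40207 + (2 + (⅕)*(-12)*0)) = 12961*(-40207 + (2 + 0)) = 12961*(-40207 + 2) = 12961*(-40205) = -521097005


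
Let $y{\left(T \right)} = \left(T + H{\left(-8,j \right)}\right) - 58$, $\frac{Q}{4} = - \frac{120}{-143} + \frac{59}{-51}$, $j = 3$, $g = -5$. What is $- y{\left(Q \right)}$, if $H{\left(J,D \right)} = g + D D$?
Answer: $\frac{403090}{7293} \approx 55.271$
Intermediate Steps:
$Q = - \frac{9268}{7293}$ ($Q = 4 \left(- \frac{120}{-143} + \frac{59}{-51}\right) = 4 \left(\left(-120\right) \left(- \frac{1}{143}\right) + 59 \left(- \frac{1}{51}\right)\right) = 4 \left(\frac{120}{143} - \frac{59}{51}\right) = 4 \left(- \frac{2317}{7293}\right) = - \frac{9268}{7293} \approx -1.2708$)
$H{\left(J,D \right)} = -5 + D^{2}$ ($H{\left(J,D \right)} = -5 + D D = -5 + D^{2}$)
$y{\left(T \right)} = -54 + T$ ($y{\left(T \right)} = \left(T - \left(5 - 3^{2}\right)\right) - 58 = \left(T + \left(-5 + 9\right)\right) - 58 = \left(T + 4\right) - 58 = \left(4 + T\right) - 58 = -54 + T$)
$- y{\left(Q \right)} = - (-54 - \frac{9268}{7293}) = \left(-1\right) \left(- \frac{403090}{7293}\right) = \frac{403090}{7293}$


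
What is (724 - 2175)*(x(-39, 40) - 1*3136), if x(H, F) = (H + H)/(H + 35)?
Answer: 9044083/2 ≈ 4.5220e+6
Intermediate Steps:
x(H, F) = 2*H/(35 + H) (x(H, F) = (2*H)/(35 + H) = 2*H/(35 + H))
(724 - 2175)*(x(-39, 40) - 1*3136) = (724 - 2175)*(2*(-39)/(35 - 39) - 1*3136) = -1451*(2*(-39)/(-4) - 3136) = -1451*(2*(-39)*(-¼) - 3136) = -1451*(39/2 - 3136) = -1451*(-6233/2) = 9044083/2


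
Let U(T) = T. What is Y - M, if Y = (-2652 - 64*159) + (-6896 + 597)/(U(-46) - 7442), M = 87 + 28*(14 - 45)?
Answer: -90201637/7488 ≈ -12046.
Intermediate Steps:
M = -781 (M = 87 + 28*(-31) = 87 - 868 = -781)
Y = -96049765/7488 (Y = (-2652 - 64*159) + (-6896 + 597)/(-46 - 7442) = (-2652 - 10176) - 6299/(-7488) = -12828 - 6299*(-1/7488) = -12828 + 6299/7488 = -96049765/7488 ≈ -12827.)
Y - M = -96049765/7488 - 1*(-781) = -96049765/7488 + 781 = -90201637/7488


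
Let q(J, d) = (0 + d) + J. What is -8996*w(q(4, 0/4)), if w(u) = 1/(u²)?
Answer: -2249/4 ≈ -562.25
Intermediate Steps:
q(J, d) = J + d (q(J, d) = d + J = J + d)
w(u) = u⁻²
-8996*w(q(4, 0/4)) = -8996/(4 + 0/4)² = -8996/(4 + 0*(¼))² = -8996/(4 + 0)² = -8996/4² = -8996*1/16 = -2249/4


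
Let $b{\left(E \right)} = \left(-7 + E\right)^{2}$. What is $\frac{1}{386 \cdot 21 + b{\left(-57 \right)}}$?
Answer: $\frac{1}{12202} \approx 8.1954 \cdot 10^{-5}$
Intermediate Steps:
$\frac{1}{386 \cdot 21 + b{\left(-57 \right)}} = \frac{1}{386 \cdot 21 + \left(-7 - 57\right)^{2}} = \frac{1}{8106 + \left(-64\right)^{2}} = \frac{1}{8106 + 4096} = \frac{1}{12202}$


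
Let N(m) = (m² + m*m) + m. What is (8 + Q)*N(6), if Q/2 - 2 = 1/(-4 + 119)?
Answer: 107796/115 ≈ 937.36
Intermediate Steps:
N(m) = m + 2*m² (N(m) = (m² + m²) + m = 2*m² + m = m + 2*m²)
Q = 462/115 (Q = 4 + 2/(-4 + 119) = 4 + 2/115 = 462/115 ≈ 4.0174)
(8 + Q)*N(6) = (8 + 462/115)*(6*(1 + 2*6)) = 1382*(6*(1 + 12))/115 = 1382*(6*13)/115 = (1382/115)*78 = 107796/115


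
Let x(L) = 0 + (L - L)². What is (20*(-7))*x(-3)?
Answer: 0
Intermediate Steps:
x(L) = 0 (x(L) = 0 + 0² = 0 + 0 = 0)
(20*(-7))*x(-3) = (20*(-7))*0 = -140*0 = 0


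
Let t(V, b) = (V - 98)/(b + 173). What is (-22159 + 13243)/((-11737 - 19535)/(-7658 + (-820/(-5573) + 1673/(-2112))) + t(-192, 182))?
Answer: -28532071857243246/10452567119143 ≈ -2729.7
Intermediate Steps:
t(V, b) = (-98 + V)/(173 + b)
(-22159 + 13243)/((-11737 - 19535)/(-7658 + (-820/(-5573) + 1673/(-2112))) + t(-192, 182)) = (-22159 + 13243)/((-11737 - 19535)/(-7658 + (-820/(-5573) + 1673/(-2112))) + (-98 - 192)/(173 + 182)) = -8916/(-31272/(-7658 + (-820*(-1/5573) + 1673*(-1/2112))) - 290/355) = -8916/(-31272/(-7658 + (820/5573 - 1673/2112)) + (1/355)*(-290)) = -8916/(-31272/(-7658 - 7591789/11770176) - 58/71) = -8916/(-31272/(-90143599597/11770176) - 58/71) = -8916/(-31272*(-11770176/90143599597) - 58/71) = -8916/(368076943872/90143599597 - 58/71) = -8916/20905134238286/6400195571387 = -8916*6400195571387/20905134238286 = -28532071857243246/10452567119143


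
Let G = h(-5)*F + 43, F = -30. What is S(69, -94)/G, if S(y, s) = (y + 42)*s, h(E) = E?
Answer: -10434/193 ≈ -54.062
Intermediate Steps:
S(y, s) = s*(42 + y) (S(y, s) = (42 + y)*s = s*(42 + y))
G = 193 (G = -5*(-30) + 43 = 150 + 43 = 193)
S(69, -94)/G = -94*(42 + 69)/193 = -94*111*(1/193) = -10434*1/193 = -10434/193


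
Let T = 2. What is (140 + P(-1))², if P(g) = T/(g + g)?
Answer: 19321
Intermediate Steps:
P(g) = 1/g (P(g) = 2/(g + g) = 2/(2*g) = (1/(2*g))*2 = 1/g)
(140 + P(-1))² = (140 + 1/(-1))² = (140 - 1)² = 139² = 19321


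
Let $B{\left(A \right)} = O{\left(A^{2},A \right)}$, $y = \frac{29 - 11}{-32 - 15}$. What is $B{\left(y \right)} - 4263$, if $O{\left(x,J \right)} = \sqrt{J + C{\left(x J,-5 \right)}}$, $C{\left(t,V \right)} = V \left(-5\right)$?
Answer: $-4263 + \frac{\sqrt{54379}}{47} \approx -4258.0$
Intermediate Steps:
$C{\left(t,V \right)} = - 5 V$
$y = - \frac{18}{47}$ ($y = \frac{18}{-47} = 18 \left(- \frac{1}{47}\right) = - \frac{18}{47} \approx -0.38298$)
$O{\left(x,J \right)} = \sqrt{25 + J}$ ($O{\left(x,J \right)} = \sqrt{J - -25} = \sqrt{J + 25} = \sqrt{25 + J}$)
$B{\left(A \right)} = \sqrt{25 + A}$
$B{\left(y \right)} - 4263 = \sqrt{25 - \frac{18}{47}} - 4263 = \sqrt{\frac{1157}{47}} - 4263 = \frac{\sqrt{54379}}{47} - 4263 = -4263 + \frac{\sqrt{54379}}{47}$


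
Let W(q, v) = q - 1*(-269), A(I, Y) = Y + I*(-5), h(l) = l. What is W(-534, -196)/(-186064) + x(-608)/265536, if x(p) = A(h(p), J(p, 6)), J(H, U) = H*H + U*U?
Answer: 542373925/385989768 ≈ 1.4052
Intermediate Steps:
J(H, U) = H² + U²
A(I, Y) = Y - 5*I
x(p) = 36 + p² - 5*p (x(p) = (p² + 6²) - 5*p = (p² + 36) - 5*p = (36 + p²) - 5*p = 36 + p² - 5*p)
W(q, v) = 269 + q (W(q, v) = q + 269 = 269 + q)
W(-534, -196)/(-186064) + x(-608)/265536 = (269 - 534)/(-186064) + (36 + (-608)² - 5*(-608))/265536 = -265*(-1/186064) + (36 + 369664 + 3040)*(1/265536) = 265/186064 + 372740*(1/265536) = 265/186064 + 93185/66384 = 542373925/385989768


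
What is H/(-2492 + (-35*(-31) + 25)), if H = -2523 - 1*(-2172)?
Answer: 351/1382 ≈ 0.25398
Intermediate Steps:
H = -351 (H = -2523 + 2172 = -351)
H/(-2492 + (-35*(-31) + 25)) = -351/(-2492 + (-35*(-31) + 25)) = -351/(-2492 + (1085 + 25)) = -351/(-2492 + 1110) = -351/(-1382) = -351*(-1/1382) = 351/1382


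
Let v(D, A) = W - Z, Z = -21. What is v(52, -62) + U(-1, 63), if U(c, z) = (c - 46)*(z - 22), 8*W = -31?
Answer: -15279/8 ≈ -1909.9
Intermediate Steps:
W = -31/8 (W = (⅛)*(-31) = -31/8 ≈ -3.8750)
U(c, z) = (-46 + c)*(-22 + z)
v(D, A) = 137/8 (v(D, A) = -31/8 - 1*(-21) = -31/8 + 21 = 137/8)
v(52, -62) + U(-1, 63) = 137/8 + (1012 - 46*63 - 22*(-1) - 1*63) = 137/8 + (1012 - 2898 + 22 - 63) = 137/8 - 1927 = -15279/8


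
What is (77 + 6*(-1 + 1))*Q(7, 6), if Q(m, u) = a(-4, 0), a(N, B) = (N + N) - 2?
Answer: -770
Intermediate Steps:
a(N, B) = -2 + 2*N (a(N, B) = 2*N - 2 = -2 + 2*N)
Q(m, u) = -10 (Q(m, u) = -2 + 2*(-4) = -2 - 8 = -10)
(77 + 6*(-1 + 1))*Q(7, 6) = (77 + 6*(-1 + 1))*(-10) = (77 + 6*0)*(-10) = (77 + 0)*(-10) = 77*(-10) = -770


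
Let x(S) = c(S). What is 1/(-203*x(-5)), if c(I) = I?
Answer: 1/1015 ≈ 0.00098522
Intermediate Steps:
x(S) = S
1/(-203*x(-5)) = 1/(-203*(-5)) = 1/1015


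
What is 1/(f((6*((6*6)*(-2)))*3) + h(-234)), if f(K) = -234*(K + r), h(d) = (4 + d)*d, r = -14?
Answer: 1/360360 ≈ 2.7750e-6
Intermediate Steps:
h(d) = d*(4 + d)
f(K) = 3276 - 234*K (f(K) = -234*(K - 14) = -234*(-14 + K) = 3276 - 234*K)
1/(f((6*((6*6)*(-2)))*3) + h(-234)) = 1/((3276 - 234*6*((6*6)*(-2))*3) - 234*(4 - 234)) = 1/((3276 - 234*6*(36*(-2))*3) - 234*(-230)) = 1/((3276 - 234*6*(-72)*3) + 53820) = 1/((3276 - (-101088)*3) + 53820) = 1/((3276 - 234*(-1296)) + 53820) = 1/((3276 + 303264) + 53820) = 1/(306540 + 53820) = 1/360360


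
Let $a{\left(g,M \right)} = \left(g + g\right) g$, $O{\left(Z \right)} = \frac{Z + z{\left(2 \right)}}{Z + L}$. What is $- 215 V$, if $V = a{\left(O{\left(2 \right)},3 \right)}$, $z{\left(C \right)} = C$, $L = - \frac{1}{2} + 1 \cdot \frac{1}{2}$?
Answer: $-1720$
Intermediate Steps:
$L = 0$ ($L = \left(-1\right) \frac{1}{2} + 1 \cdot \frac{1}{2} = - \frac{1}{2} + \frac{1}{2} = 0$)
$O{\left(Z \right)} = \frac{2 + Z}{Z}$ ($O{\left(Z \right)} = \frac{Z + 2}{Z + 0} = \frac{2 + Z}{Z}$)
$a{\left(g,M \right)} = 2 g^{2}$ ($a{\left(g,M \right)} = 2 g g = 2 g^{2}$)
$V = 8$ ($V = 2 \left(\frac{2 + 2}{2}\right)^{2} = 2 \left(\frac{1}{2} \cdot 4\right)^{2} = 2 \cdot 2^{2} = 2 \cdot 4 = 8$)
$- 215 V = \left(-215\right) 8 = -1720$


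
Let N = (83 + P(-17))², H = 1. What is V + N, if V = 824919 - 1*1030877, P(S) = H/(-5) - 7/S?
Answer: -1438019221/7225 ≈ -1.9903e+5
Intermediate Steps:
P(S) = -⅕ - 7/S (P(S) = 1/(-5) - 7/S = 1*(-⅕) - 7/S = -⅕ - 7/S)
N = 50027329/7225 (N = (83 + (⅕)*(-35 - 1*(-17))/(-17))² = (83 + (⅕)*(-1/17)*(-35 + 17))² = (83 + (⅕)*(-1/17)*(-18))² = (83 + 18/85)² = (7073/85)² = 50027329/7225 ≈ 6924.2)
V = -205958 (V = 824919 - 1030877 = -205958)
V + N = -205958 + 50027329/7225 = -1438019221/7225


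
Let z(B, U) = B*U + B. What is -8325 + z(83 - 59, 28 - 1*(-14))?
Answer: -7293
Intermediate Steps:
z(B, U) = B + B*U
-8325 + z(83 - 59, 28 - 1*(-14)) = -8325 + (83 - 59)*(1 + (28 - 1*(-14))) = -8325 + 24*(1 + (28 + 14)) = -8325 + 24*(1 + 42) = -8325 + 24*43 = -8325 + 1032 = -7293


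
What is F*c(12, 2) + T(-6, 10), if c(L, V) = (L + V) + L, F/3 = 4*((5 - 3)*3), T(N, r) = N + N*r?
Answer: 1806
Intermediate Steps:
F = 72 (F = 3*(4*((5 - 3)*3)) = 3*(4*(2*3)) = 3*(4*6) = 3*24 = 72)
c(L, V) = V + 2*L
F*c(12, 2) + T(-6, 10) = 72*(2 + 2*12) - 6*(1 + 10) = 72*(2 + 24) - 6*11 = 72*26 - 66 = 1872 - 66 = 1806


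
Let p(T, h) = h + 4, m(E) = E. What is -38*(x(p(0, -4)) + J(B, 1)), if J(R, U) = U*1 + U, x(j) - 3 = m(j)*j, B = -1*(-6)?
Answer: -190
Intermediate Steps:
B = 6
p(T, h) = 4 + h
x(j) = 3 + j**2 (x(j) = 3 + j*j = 3 + j**2)
J(R, U) = 2*U (J(R, U) = U + U = 2*U)
-38*(x(p(0, -4)) + J(B, 1)) = -38*((3 + (4 - 4)**2) + 2*1) = -38*((3 + 0**2) + 2) = -38*((3 + 0) + 2) = -38*(3 + 2) = -38*5 = -190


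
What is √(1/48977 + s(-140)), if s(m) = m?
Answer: I*√335824465083/48977 ≈ 11.832*I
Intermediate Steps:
√(1/48977 + s(-140)) = √(1/48977 - 140) = √(-6856779/48977) = I*√335824465083/48977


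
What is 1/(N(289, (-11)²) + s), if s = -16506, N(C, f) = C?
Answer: -1/16217 ≈ -6.1664e-5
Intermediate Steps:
1/(N(289, (-11)²) + s) = 1/(289 - 16506) = 1/(-16217) = -1/16217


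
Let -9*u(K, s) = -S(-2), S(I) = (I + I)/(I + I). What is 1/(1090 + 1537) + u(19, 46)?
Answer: 2636/23643 ≈ 0.11149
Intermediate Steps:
S(I) = 1 (S(I) = (2*I)/((2*I)) = (2*I)*(1/(2*I)) = 1)
u(K, s) = ⅑ (u(K, s) = -(-1)/9 = -⅑*(-1) = ⅑)
1/(1090 + 1537) + u(19, 46) = 1/(1090 + 1537) + ⅑ = 1/2627 + ⅑ = 2636/23643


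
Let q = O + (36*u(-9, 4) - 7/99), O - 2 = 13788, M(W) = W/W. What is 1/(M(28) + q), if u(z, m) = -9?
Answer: 99/1333226 ≈ 7.4256e-5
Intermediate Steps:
M(W) = 1
O = 13790 (O = 2 + 13788 = 13790)
q = 1333127/99 (q = 13790 + (36*(-9) - 7/99) = 13790 + (-324 - 7*1/99) = 13790 + (-324 - 7/99) = 13790 - 32083/99 = 1333127/99 ≈ 13466.)
1/(M(28) + q) = 1/(1 + 1333127/99) = 1/(1333226/99) = 99/1333226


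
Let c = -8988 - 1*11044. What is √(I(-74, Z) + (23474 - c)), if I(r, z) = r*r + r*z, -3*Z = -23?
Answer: 2*√108933/3 ≈ 220.03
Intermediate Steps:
Z = 23/3 (Z = -⅓*(-23) = 23/3 ≈ 7.6667)
I(r, z) = r² + r*z
c = -20032 (c = -8988 - 11044 = -20032)
√(I(-74, Z) + (23474 - c)) = √(-74*(-74 + 23/3) + (23474 - 1*(-20032))) = √(-74*(-199/3) + (23474 + 20032)) = √(14726/3 + 43506) = √(145244/3) = 2*√108933/3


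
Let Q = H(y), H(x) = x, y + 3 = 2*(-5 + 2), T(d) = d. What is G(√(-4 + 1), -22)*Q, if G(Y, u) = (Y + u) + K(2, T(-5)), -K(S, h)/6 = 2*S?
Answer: 414 - 9*I*√3 ≈ 414.0 - 15.588*I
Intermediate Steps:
K(S, h) = -12*S
y = -9 (y = -3 + 2*(-5 + 2) = -3 + 2*(-3) = -3 - 6 = -9)
G(Y, u) = -24 + Y + u (G(Y, u) = (Y + u) - 12*2 = (Y + u) - 24 = -24 + Y + u)
Q = -9
G(√(-4 + 1), -22)*Q = (-24 + √(-4 + 1) - 22)*(-9) = (-24 + √(-3) - 22)*(-9) = (-24 + I*√3 - 22)*(-9) = (-46 + I*√3)*(-9) = 414 - 9*I*√3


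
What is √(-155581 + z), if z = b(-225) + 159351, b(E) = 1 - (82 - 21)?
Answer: √3710 ≈ 60.910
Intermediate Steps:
b(E) = -60 (b(E) = 1 - 1*61 = 1 - 61 = -60)
z = 159291 (z = -60 + 159351 = 159291)
√(-155581 + z) = √(-155581 + 159291) = √3710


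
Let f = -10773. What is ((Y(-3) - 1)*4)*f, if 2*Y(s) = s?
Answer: 107730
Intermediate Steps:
Y(s) = s/2
((Y(-3) - 1)*4)*f = (((1/2)*(-3) - 1)*4)*(-10773) = ((-3/2 - 1)*4)*(-10773) = -5/2*4*(-10773) = -10*(-10773) = 107730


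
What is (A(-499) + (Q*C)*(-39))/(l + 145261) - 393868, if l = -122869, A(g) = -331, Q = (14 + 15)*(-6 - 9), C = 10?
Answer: -8819322937/22392 ≈ -3.9386e+5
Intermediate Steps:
Q = -435 (Q = 29*(-15) = -435)
(A(-499) + (Q*C)*(-39))/(l + 145261) - 393868 = (-331 - 435*10*(-39))/(-122869 + 145261) - 393868 = (-331 - 4350*(-39))/22392 - 393868 = (-331 + 169650)*(1/22392) - 393868 = 169319*(1/22392) - 393868 = 169319/22392 - 393868 = -8819322937/22392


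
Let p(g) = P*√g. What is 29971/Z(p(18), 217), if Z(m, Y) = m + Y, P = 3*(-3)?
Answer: 6503707/45631 + 809217*√2/45631 ≈ 167.61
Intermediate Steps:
P = -9
p(g) = -9*√g
Z(m, Y) = Y + m
29971/Z(p(18), 217) = 29971/(217 - 27*√2)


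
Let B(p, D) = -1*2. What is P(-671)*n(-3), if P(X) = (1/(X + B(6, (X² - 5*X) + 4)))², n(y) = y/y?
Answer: 1/452929 ≈ 2.2079e-6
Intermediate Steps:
B(p, D) = -2
n(y) = 1
P(X) = (-2 + X)⁻² (P(X) = (1/(X - 2))² = (1/(-2 + X))² = (-2 + X)⁻²)
P(-671)*n(-3) = 1/(-2 - 671)² = 1/(-673)² = (1/452929)*1 = 1/452929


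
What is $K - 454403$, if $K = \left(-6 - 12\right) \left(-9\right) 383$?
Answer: $-392357$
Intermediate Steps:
$K = 62046$ ($K = \left(-18\right) \left(-9\right) 383 = 162 \cdot 383 = 62046$)
$K - 454403 = 62046 - 454403 = -392357$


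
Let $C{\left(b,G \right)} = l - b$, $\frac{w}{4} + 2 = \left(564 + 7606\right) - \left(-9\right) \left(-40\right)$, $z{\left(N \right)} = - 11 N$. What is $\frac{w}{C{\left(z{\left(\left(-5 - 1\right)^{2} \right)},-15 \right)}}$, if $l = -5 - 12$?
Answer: $\frac{31232}{379} \approx 82.406$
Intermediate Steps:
$l = -17$ ($l = -5 - 12 = -17$)
$w = 31232$ ($w = -8 + 4 \left(\left(564 + 7606\right) - \left(-9\right) \left(-40\right)\right) = -8 + 4 \left(8170 - 360\right) = -8 + 4 \cdot 7810 = -8 + 31240 = 31232$)
$C{\left(b,G \right)} = -17 - b$
$\frac{w}{C{\left(z{\left(\left(-5 - 1\right)^{2} \right)},-15 \right)}} = \frac{31232}{-17 - - 11 \left(-5 - 1\right)^{2}} = \frac{31232}{-17 - - 11 \left(-6\right)^{2}} = \frac{31232}{-17 - \left(-11\right) 36} = \frac{31232}{-17 - -396} = \frac{31232}{-17 + 396} = \frac{31232}{379}$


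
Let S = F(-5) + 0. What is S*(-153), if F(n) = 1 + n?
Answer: 612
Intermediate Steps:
S = -4 (S = (1 - 5) + 0 = -4 + 0 = -4)
S*(-153) = -4*(-153) = 612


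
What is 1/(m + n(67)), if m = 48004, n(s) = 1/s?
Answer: 67/3216269 ≈ 2.0832e-5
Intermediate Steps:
1/(m + n(67)) = 1/(48004 + 1/67) = 1/(3216269/67) = 67/3216269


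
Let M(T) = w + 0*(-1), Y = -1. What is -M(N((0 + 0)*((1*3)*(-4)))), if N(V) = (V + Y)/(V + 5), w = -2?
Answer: 2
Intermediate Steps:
N(V) = (-1 + V)/(5 + V) (N(V) = (V - 1)/(V + 5) = (-1 + V)/(5 + V))
M(T) = -2 (M(T) = -2 + 0*(-1) = -2 + 0 = -2)
-M(N((0 + 0)*((1*3)*(-4)))) = -1*(-2) = 2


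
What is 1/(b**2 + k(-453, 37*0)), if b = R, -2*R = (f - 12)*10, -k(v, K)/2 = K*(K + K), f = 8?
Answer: 1/400 ≈ 0.0025000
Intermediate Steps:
k(v, K) = -4*K**2 (k(v, K) = -2*K*(K + K) = -2*K*2*K = -4*K**2)
R = 20 (R = -(8 - 12)*10/2 = -(-2)*10 = -1/2*(-40) = 20)
b = 20
1/(b**2 + k(-453, 37*0)) = 1/(20**2 - 4*(37*0)**2) = 1/(400 - 4*0**2) = 1/(400 - 4*0) = 1/(400 + 0) = 1/400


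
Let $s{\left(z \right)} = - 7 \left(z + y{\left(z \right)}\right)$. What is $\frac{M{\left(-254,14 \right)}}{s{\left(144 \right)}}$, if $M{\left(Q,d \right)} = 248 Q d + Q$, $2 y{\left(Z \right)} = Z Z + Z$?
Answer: $\frac{441071}{37044} \approx 11.907$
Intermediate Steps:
$y{\left(Z \right)} = \frac{Z}{2} + \frac{Z^{2}}{2}$ ($y{\left(Z \right)} = \frac{Z Z + Z}{2} = \frac{Z^{2} + Z}{2} = \frac{Z + Z^{2}}{2} = \frac{Z}{2} + \frac{Z^{2}}{2}$)
$M{\left(Q,d \right)} = Q + 248 Q d$ ($M{\left(Q,d \right)} = 248 Q d + Q = Q + 248 Q d$)
$s{\left(z \right)} = - 7 z - \frac{7 z \left(1 + z\right)}{2}$ ($s{\left(z \right)} = - 7 \left(z + \frac{z \left(1 + z\right)}{2}\right) = - 7 z - \frac{7 z \left(1 + z\right)}{2}$)
$\frac{M{\left(-254,14 \right)}}{s{\left(144 \right)}} = \frac{\left(-254\right) \left(1 + 248 \cdot 14\right)}{\frac{7}{2} \cdot 144 \left(-3 - 144\right)} = \frac{\left(-254\right) \left(1 + 3472\right)}{\frac{7}{2} \cdot 144 \left(-3 - 144\right)} = \frac{\left(-254\right) 3473}{\frac{7}{2} \cdot 144 \left(-147\right)} = - \frac{882142}{-74088} = \left(-882142\right) \left(- \frac{1}{74088}\right) = \frac{441071}{37044}$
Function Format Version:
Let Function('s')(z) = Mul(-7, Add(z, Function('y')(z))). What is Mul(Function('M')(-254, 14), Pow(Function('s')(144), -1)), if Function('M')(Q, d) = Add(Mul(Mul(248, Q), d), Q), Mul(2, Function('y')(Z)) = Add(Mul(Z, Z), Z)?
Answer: Rational(441071, 37044) ≈ 11.907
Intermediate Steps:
Function('y')(Z) = Add(Mul(Rational(1, 2), Z), Mul(Rational(1, 2), Pow(Z, 2))) (Function('y')(Z) = Mul(Rational(1, 2), Add(Mul(Z, Z), Z)) = Mul(Rational(1, 2), Add(Pow(Z, 2), Z)) = Mul(Rational(1, 2), Add(Z, Pow(Z, 2))) = Add(Mul(Rational(1, 2), Z), Mul(Rational(1, 2), Pow(Z, 2))))
Function('M')(Q, d) = Add(Q, Mul(248, Q, d)) (Function('M')(Q, d) = Add(Mul(248, Q, d), Q) = Add(Q, Mul(248, Q, d)))
Function('s')(z) = Add(Mul(-7, z), Mul(Rational(-7, 2), z, Add(1, z))) (Function('s')(z) = Mul(-7, Add(z, Mul(Rational(1, 2), z, Add(1, z)))) = Add(Mul(-7, z), Mul(Rational(-7, 2), z, Add(1, z))))
Mul(Function('M')(-254, 14), Pow(Function('s')(144), -1)) = Mul(Mul(-254, Add(1, Mul(248, 14))), Pow(Mul(Rational(7, 2), 144, Add(-3, Mul(-1, 144))), -1)) = Mul(Mul(-254, Add(1, 3472)), Pow(Mul(Rational(7, 2), 144, Add(-3, -144)), -1)) = Mul(Mul(-254, 3473), Pow(Mul(Rational(7, 2), 144, -147), -1)) = Mul(-882142, Pow(-74088, -1)) = Mul(-882142, Rational(-1, 74088)) = Rational(441071, 37044)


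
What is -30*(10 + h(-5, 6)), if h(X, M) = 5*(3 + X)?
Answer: 0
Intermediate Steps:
h(X, M) = 15 + 5*X
-30*(10 + h(-5, 6)) = -30*(10 + (15 + 5*(-5))) = -30*(10 + (15 - 25)) = -30*(10 - 10) = -30*0 = 0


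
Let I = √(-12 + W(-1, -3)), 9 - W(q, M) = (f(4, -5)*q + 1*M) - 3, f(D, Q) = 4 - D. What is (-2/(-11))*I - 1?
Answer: -1 + 2*√3/11 ≈ -0.68508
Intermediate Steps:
W(q, M) = 12 - M (W(q, M) = 9 - (((4 - 1*4)*q + 1*M) - 3) = 9 - (((4 - 4)*q + M) - 3) = 9 - ((0*q + M) - 3) = 9 - ((0 + M) - 3) = 9 - (M - 3) = 9 - (-3 + M) = 9 + (3 - M) = 12 - M)
I = √3 (I = √(-12 + (12 - 1*(-3))) = √(-12 + (12 + 3)) = √(-12 + 15) = √3 ≈ 1.7320)
(-2/(-11))*I - 1 = (-2/(-11))*√3 - 1 = (-2*(-1/11))*√3 - 1 = 2*√3/11 - 1 = -1 + 2*√3/11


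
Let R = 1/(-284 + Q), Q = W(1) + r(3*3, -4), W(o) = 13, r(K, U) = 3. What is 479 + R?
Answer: 128371/268 ≈ 479.00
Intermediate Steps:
Q = 16 (Q = 13 + 3 = 16)
R = -1/268 (R = 1/(-284 + 16) = 1/(-268) = -1/268 ≈ -0.0037313)
479 + R = 479 - 1/268 = 128371/268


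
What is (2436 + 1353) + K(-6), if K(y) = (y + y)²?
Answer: 3933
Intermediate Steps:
K(y) = 4*y² (K(y) = (2*y)² = 4*y²)
(2436 + 1353) + K(-6) = (2436 + 1353) + 4*(-6)² = 3789 + 4*36 = 3789 + 144 = 3933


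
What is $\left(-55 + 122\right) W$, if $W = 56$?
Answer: $3752$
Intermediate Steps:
$\left(-55 + 122\right) W = \left(-55 + 122\right) 56 = 67 \cdot 56 = 3752$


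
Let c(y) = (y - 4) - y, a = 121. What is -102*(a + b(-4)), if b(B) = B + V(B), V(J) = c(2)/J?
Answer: -12036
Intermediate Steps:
c(y) = -4 (c(y) = (-4 + y) - y = -4)
V(J) = -4/J
b(B) = B - 4/B
-102*(a + b(-4)) = -102*(121 + (-4 - 4/(-4))) = -102*(121 + (-4 - 4*(-¼))) = -102*(121 + (-4 + 1)) = -102*(121 - 3) = -102*118 = -12036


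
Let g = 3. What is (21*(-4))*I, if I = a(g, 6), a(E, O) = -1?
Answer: 84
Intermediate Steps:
I = -1
(21*(-4))*I = (21*(-4))*(-1) = -84*(-1) = 84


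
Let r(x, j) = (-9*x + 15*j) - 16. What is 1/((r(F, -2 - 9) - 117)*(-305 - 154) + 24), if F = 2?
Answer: 1/145068 ≈ 6.8933e-6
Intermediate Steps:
r(x, j) = -16 - 9*x + 15*j
1/((r(F, -2 - 9) - 117)*(-305 - 154) + 24) = 1/(((-16 - 9*2 + 15*(-2 - 9)) - 117)*(-305 - 154) + 24) = 1/(((-16 - 18 + 15*(-11)) - 117)*(-459) + 24) = 1/(((-16 - 18 - 165) - 117)*(-459) + 24) = 1/((-199 - 117)*(-459) + 24) = 1/(-316*(-459) + 24) = 1/(145044 + 24) = 1/145068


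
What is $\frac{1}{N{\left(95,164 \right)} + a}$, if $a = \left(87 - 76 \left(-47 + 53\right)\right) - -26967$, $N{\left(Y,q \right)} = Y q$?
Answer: $\frac{1}{42178} \approx 2.3709 \cdot 10^{-5}$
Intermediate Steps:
$a = 26598$ ($a = \left(87 - 456\right) + 26967 = -369 + 26967 = 26598$)
$\frac{1}{N{\left(95,164 \right)} + a} = \frac{1}{95 \cdot 164 + 26598} = \frac{1}{15580 + 26598} = \frac{1}{42178}$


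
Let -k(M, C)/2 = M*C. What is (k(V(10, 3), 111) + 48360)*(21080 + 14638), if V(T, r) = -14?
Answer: 1838334024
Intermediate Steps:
k(M, C) = -2*C*M (k(M, C) = -2*M*C = -2*C*M)
(k(V(10, 3), 111) + 48360)*(21080 + 14638) = (-2*111*(-14) + 48360)*(21080 + 14638) = (3108 + 48360)*35718 = 51468*35718 = 1838334024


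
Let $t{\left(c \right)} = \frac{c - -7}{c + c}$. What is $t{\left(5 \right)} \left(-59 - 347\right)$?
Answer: $- \frac{2436}{5} \approx -487.2$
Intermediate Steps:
$t{\left(c \right)} = \frac{7 + c}{2 c}$ ($t{\left(c \right)} = \frac{c + 7}{2 c} = \left(7 + c\right) \frac{1}{2 c} = \frac{7 + c}{2 c}$)
$t{\left(5 \right)} \left(-59 - 347\right) = \frac{7 + 5}{2 \cdot 5} \left(-59 - 347\right) = \frac{1}{2} \cdot \frac{1}{5} \cdot 12 \left(-406\right) = \frac{6}{5} \left(-406\right) = - \frac{2436}{5}$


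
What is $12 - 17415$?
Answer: $-17403$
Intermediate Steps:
$12 - 17415 = -17403$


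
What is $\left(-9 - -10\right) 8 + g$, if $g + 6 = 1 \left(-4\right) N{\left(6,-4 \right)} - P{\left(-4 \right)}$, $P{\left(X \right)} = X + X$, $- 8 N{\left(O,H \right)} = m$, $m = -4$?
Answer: $8$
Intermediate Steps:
$N{\left(O,H \right)} = \frac{1}{2}$ ($N{\left(O,H \right)} = \left(- \frac{1}{8}\right) \left(-4\right) = \frac{1}{2}$)
$P{\left(X \right)} = 2 X$
$g = 0$ ($g = -6 + \left(1 \left(-4\right) \frac{1}{2} - 2 \left(-4\right)\right) = -6 - -6 = -6 + \left(-2 + 8\right) = -6 + 6 = 0$)
$\left(-9 - -10\right) 8 + g = \left(-9 - -10\right) 8 + 0 = \left(-9 + 10\right) 8 + 0 = 1 \cdot 8 + 0 = 8 + 0 = 8$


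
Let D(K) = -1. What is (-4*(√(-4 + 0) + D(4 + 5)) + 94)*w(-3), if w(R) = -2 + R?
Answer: -490 + 40*I ≈ -490.0 + 40.0*I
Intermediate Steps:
(-4*(√(-4 + 0) + D(4 + 5)) + 94)*w(-3) = (-4*(√(-4 + 0) - 1) + 94)*(-2 - 3) = (-4*(√(-4) - 1) + 94)*(-5) = (-4*(2*I - 1) + 94)*(-5) = (-4*(-1 + 2*I) + 94)*(-5) = ((4 - 8*I) + 94)*(-5) = (98 - 8*I)*(-5) = -490 + 40*I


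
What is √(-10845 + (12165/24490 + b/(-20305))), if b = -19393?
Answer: I*√111607036144867790/3208190 ≈ 104.13*I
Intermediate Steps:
√(-10845 + (12165/24490 + b/(-20305))) = √(-10845 + (12165/24490 - 19393/(-20305))) = √(-10845 + (12165*(1/24490) - 19393*(-1/20305))) = √(-10845 + (2433/4898 + 19393/20305)) = √(-10845 + 4657709/3208190) = √(-34788162841/3208190) = I*√111607036144867790/3208190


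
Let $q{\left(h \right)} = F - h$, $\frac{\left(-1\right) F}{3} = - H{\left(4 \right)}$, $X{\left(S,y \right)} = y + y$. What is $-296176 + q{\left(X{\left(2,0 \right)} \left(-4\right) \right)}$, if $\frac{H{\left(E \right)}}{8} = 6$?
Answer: $-296032$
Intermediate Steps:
$H{\left(E \right)} = 48$ ($H{\left(E \right)} = 8 \cdot 6 = 48$)
$X{\left(S,y \right)} = 2 y$
$F = 144$ ($F = - 3 \left(\left(-1\right) 48\right) = \left(-3\right) \left(-48\right) = 144$)
$q{\left(h \right)} = 144 - h$
$-296176 + q{\left(X{\left(2,0 \right)} \left(-4\right) \right)} = -296176 + \left(144 - 2 \cdot 0 \left(-4\right)\right) = -296176 + \left(144 - 0 \left(-4\right)\right) = -296176 + \left(144 - 0\right) = -296176 + \left(144 + 0\right) = -296176 + 144 = -296032$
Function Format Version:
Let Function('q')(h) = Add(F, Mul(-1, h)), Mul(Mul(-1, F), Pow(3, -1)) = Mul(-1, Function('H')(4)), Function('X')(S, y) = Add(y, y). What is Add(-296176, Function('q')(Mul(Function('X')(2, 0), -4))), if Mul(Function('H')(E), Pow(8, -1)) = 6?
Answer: -296032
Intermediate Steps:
Function('H')(E) = 48 (Function('H')(E) = Mul(8, 6) = 48)
Function('X')(S, y) = Mul(2, y)
F = 144 (F = Mul(-3, Mul(-1, 48)) = Mul(-3, -48) = 144)
Function('q')(h) = Add(144, Mul(-1, h))
Add(-296176, Function('q')(Mul(Function('X')(2, 0), -4))) = Add(-296176, Add(144, Mul(-1, Mul(Mul(2, 0), -4)))) = Add(-296176, Add(144, Mul(-1, Mul(0, -4)))) = Add(-296176, Add(144, Mul(-1, 0))) = Add(-296176, Add(144, 0)) = Add(-296176, 144) = -296032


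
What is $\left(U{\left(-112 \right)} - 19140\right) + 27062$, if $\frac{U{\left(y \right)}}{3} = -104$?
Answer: $7610$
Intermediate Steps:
$U{\left(y \right)} = -312$ ($U{\left(y \right)} = 3 \left(-104\right) = -312$)
$\left(U{\left(-112 \right)} - 19140\right) + 27062 = \left(-312 - 19140\right) + 27062 = -19452 + 27062 = 7610$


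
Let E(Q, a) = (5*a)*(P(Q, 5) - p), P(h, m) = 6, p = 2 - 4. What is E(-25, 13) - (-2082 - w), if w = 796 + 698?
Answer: 4096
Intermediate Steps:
p = -2
w = 1494
E(Q, a) = 40*a (E(Q, a) = (5*a)*(6 - 1*(-2)) = (5*a)*(6 + 2) = (5*a)*8 = 40*a)
E(-25, 13) - (-2082 - w) = 40*13 - (-2082 - 1*1494) = 520 - (-2082 - 1494) = 520 - 1*(-3576) = 520 + 3576 = 4096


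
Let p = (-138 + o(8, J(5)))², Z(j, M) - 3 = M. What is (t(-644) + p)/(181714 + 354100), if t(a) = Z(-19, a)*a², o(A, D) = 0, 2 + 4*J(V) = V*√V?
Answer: -132913366/267907 ≈ -496.12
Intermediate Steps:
Z(j, M) = 3 + M
J(V) = -½ + V^(3/2)/4 (J(V) = -½ + (V*√V)/4 = -½ + V^(3/2)/4)
t(a) = a²*(3 + a) (t(a) = (3 + a)*a² = a²*(3 + a))
p = 19044 (p = (-138 + 0)² = (-138)² = 19044)
(t(-644) + p)/(181714 + 354100) = ((-644)²*(3 - 644) + 19044)/(181714 + 354100) = (414736*(-641) + 19044)/535814 = (-265845776 + 19044)*(1/535814) = -265826732*1/535814 = -132913366/267907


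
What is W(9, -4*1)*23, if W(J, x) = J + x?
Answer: 115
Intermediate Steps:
W(9, -4*1)*23 = (9 - 4*1)*23 = (9 - 4)*23 = 5*23 = 115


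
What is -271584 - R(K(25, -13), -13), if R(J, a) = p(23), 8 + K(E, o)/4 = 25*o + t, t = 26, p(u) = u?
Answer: -271607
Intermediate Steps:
K(E, o) = 72 + 100*o (K(E, o) = -32 + 4*(25*o + 26) = -32 + 4*(26 + 25*o) = -32 + (104 + 100*o) = 72 + 100*o)
R(J, a) = 23
-271584 - R(K(25, -13), -13) = -271584 - 1*23 = -271584 - 23 = -271607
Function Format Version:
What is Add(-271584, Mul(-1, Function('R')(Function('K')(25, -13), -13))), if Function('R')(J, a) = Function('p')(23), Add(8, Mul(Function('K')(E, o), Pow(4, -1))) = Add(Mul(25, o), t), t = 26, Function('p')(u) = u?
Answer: -271607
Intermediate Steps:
Function('K')(E, o) = Add(72, Mul(100, o)) (Function('K')(E, o) = Add(-32, Mul(4, Add(Mul(25, o), 26))) = Add(-32, Mul(4, Add(26, Mul(25, o)))) = Add(-32, Add(104, Mul(100, o))) = Add(72, Mul(100, o)))
Function('R')(J, a) = 23
Add(-271584, Mul(-1, Function('R')(Function('K')(25, -13), -13))) = Add(-271584, Mul(-1, 23)) = Add(-271584, -23) = -271607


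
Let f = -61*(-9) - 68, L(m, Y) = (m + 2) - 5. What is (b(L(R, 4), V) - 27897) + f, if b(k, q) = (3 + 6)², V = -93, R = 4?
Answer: -27335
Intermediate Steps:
L(m, Y) = -3 + m (L(m, Y) = (2 + m) - 5 = -3 + m)
f = 481 (f = 549 - 68 = 481)
b(k, q) = 81 (b(k, q) = 9² = 81)
(b(L(R, 4), V) - 27897) + f = (81 - 27897) + 481 = -27816 + 481 = -27335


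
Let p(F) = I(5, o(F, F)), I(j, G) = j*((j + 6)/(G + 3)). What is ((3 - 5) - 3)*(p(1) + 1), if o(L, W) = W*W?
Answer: -295/4 ≈ -73.750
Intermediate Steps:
o(L, W) = W**2
I(j, G) = j*(6 + j)/(3 + G) (I(j, G) = j*((6 + j)/(3 + G)) = j*(6 + j)/(3 + G))
p(F) = 55/(3 + F**2) (p(F) = 5*(6 + 5)/(3 + F**2) = 5*11/(3 + F**2) = 55/(3 + F**2))
((3 - 5) - 3)*(p(1) + 1) = ((3 - 5) - 3)*(55/(3 + 1**2) + 1) = (-2 - 3)*(55/(3 + 1) + 1) = -5*(55/4 + 1) = -5*59/4 = -295/4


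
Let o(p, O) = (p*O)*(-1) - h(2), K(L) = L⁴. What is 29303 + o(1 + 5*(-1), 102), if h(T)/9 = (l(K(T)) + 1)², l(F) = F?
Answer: 27110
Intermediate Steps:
h(T) = 9*(1 + T⁴)² (h(T) = 9*(T⁴ + 1)² = 9*(1 + T⁴)²)
o(p, O) = -2601 - O*p (o(p, O) = (p*O)*(-1) - 9*(1 + 2⁴)² = (O*p)*(-1) - 9*(1 + 16)² = -O*p - 9*17² = -O*p - 9*289 = -O*p - 1*2601 = -O*p - 2601 = -2601 - O*p)
29303 + o(1 + 5*(-1), 102) = 29303 + (-2601 - 1*102*(1 + 5*(-1))) = 29303 + (-2601 - 1*102*(1 - 5)) = 29303 + (-2601 - 1*102*(-4)) = 29303 + (-2601 + 408) = 29303 - 2193 = 27110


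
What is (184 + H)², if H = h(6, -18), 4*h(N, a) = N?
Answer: 137641/4 ≈ 34410.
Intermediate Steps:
h(N, a) = N/4
H = 3/2 (H = (¼)*6 = 3/2 ≈ 1.5000)
(184 + H)² = (184 + 3/2)² = (371/2)² = 137641/4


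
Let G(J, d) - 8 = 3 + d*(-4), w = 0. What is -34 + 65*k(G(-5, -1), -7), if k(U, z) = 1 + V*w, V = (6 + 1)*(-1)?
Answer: 31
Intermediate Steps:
G(J, d) = 11 - 4*d (G(J, d) = 8 + (3 + d*(-4)) = 8 + (3 - 4*d) = 11 - 4*d)
V = -7 (V = 7*(-1) = -7)
k(U, z) = 1 (k(U, z) = 1 - 7*0 = 1 + 0 = 1)
-34 + 65*k(G(-5, -1), -7) = -34 + 65*1 = -34 + 65 = 31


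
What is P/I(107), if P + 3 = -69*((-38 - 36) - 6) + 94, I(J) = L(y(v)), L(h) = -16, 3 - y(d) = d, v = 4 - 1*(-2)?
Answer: -5611/16 ≈ -350.69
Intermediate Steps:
v = 6 (v = 4 + 2 = 6)
y(d) = 3 - d
I(J) = -16
P = 5611 (P = -3 + (-69*((-38 - 36) - 6) + 94) = -3 + (-69*(-74 - 6) + 94) = -3 + (-69*(-80) + 94) = -3 + (5520 + 94) = -3 + 5614 = 5611)
P/I(107) = 5611/(-16) = 5611*(-1/16) = -5611/16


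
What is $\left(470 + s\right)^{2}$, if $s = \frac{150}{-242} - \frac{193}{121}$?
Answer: $\frac{3203786404}{14641} \approx 2.1882 \cdot 10^{5}$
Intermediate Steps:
$s = - \frac{268}{121}$ ($s = 150 \left(- \frac{1}{242}\right) - \frac{193}{121} = - \frac{75}{121} - \frac{193}{121} = - \frac{268}{121} \approx -2.2149$)
$\left(470 + s\right)^{2} = \left(470 - \frac{268}{121}\right)^{2} = \left(\frac{56602}{121}\right)^{2} = \frac{3203786404}{14641}$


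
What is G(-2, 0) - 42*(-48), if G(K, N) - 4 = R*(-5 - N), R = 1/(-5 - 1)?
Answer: 12125/6 ≈ 2020.8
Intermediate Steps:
R = -1/6 (R = 1/(-6) = -1/6 ≈ -0.16667)
G(K, N) = 29/6 + N/6 (G(K, N) = 4 - (-5 - N)/6 = 4 + (5/6 + N/6) = 29/6 + N/6)
G(-2, 0) - 42*(-48) = (29/6 + (1/6)*0) - 42*(-48) = (29/6 + 0) + 2016 = 29/6 + 2016 = 12125/6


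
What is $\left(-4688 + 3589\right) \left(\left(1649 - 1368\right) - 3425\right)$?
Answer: $3455256$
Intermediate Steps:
$\left(-4688 + 3589\right) \left(\left(1649 - 1368\right) - 3425\right) = - 1099 \left(\left(1649 - 1368\right) - 3425\right) = - 1099 \left(281 - 3425\right) = \left(-1099\right) \left(-3144\right) = 3455256$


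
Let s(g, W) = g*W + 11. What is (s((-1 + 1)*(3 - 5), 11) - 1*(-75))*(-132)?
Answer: -11352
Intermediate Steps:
s(g, W) = 11 + W*g (s(g, W) = W*g + 11 = 11 + W*g)
(s((-1 + 1)*(3 - 5), 11) - 1*(-75))*(-132) = ((11 + 11*((-1 + 1)*(3 - 5))) - 1*(-75))*(-132) = ((11 + 11*(0*(-2))) + 75)*(-132) = ((11 + 11*0) + 75)*(-132) = ((11 + 0) + 75)*(-132) = (11 + 75)*(-132) = 86*(-132) = -11352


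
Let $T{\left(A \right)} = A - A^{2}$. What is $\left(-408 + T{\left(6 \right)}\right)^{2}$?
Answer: $191844$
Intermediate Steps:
$\left(-408 + T{\left(6 \right)}\right)^{2} = \left(-408 + 6 \left(1 - 6\right)\right)^{2} = \left(-408 + 6 \left(-5\right)\right)^{2} = \left(-408 - 30\right)^{2} = \left(-438\right)^{2} = 191844$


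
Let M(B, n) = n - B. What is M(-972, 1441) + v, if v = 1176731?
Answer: 1179144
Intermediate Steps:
M(-972, 1441) + v = (1441 - 1*(-972)) + 1176731 = (1441 + 972) + 1176731 = 2413 + 1176731 = 1179144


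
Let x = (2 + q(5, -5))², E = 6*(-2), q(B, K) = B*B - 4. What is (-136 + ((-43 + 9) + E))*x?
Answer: -96278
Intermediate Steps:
q(B, K) = -4 + B² (q(B, K) = B² - 4 = -4 + B²)
E = -12
x = 529 (x = (2 + (-4 + 5²))² = (2 + (-4 + 25))² = (2 + 21)² = 23² = 529)
(-136 + ((-43 + 9) + E))*x = (-136 + ((-43 + 9) - 12))*529 = (-136 + (-34 - 12))*529 = (-136 - 46)*529 = -182*529 = -96278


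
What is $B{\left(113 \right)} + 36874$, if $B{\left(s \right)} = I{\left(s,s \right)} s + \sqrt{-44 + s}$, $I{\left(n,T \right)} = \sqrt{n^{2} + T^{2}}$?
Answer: $36874 + \sqrt{69} + 12769 \sqrt{2} \approx 54940.0$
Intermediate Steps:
$I{\left(n,T \right)} = \sqrt{T^{2} + n^{2}}$
$B{\left(s \right)} = \sqrt{-44 + s} + s \sqrt{2} \sqrt{s^{2}}$ ($B{\left(s \right)} = \sqrt{s^{2} + s^{2}} s + \sqrt{-44 + s} = \sqrt{2 s^{2}} s + \sqrt{-44 + s} = \sqrt{2} \sqrt{s^{2}} s + \sqrt{-44 + s} = s \sqrt{2} \sqrt{s^{2}} + \sqrt{-44 + s} = \sqrt{-44 + s} + s \sqrt{2} \sqrt{s^{2}}$)
$B{\left(113 \right)} + 36874 = \left(\sqrt{-44 + 113} + 113 \sqrt{2} \sqrt{113^{2}}\right) + 36874 = \left(\sqrt{69} + 113 \sqrt{2} \sqrt{12769}\right) + 36874 = \left(\sqrt{69} + 113 \sqrt{2} \cdot 113\right) + 36874 = \left(\sqrt{69} + 12769 \sqrt{2}\right) + 36874 = 36874 + \sqrt{69} + 12769 \sqrt{2}$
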